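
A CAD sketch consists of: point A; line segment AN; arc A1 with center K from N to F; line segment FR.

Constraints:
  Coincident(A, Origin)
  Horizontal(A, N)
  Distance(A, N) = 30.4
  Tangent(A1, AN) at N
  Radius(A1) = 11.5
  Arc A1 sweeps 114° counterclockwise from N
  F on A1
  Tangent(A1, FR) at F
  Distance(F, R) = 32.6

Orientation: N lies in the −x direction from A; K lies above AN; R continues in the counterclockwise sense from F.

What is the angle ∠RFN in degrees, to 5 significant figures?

123.00°

A is at the origin; AN is horizontal with |AN| = 30.4 and N on the −x side, so N = (-30.400, 0.0000). The tangent condition forces KN to be normal to AN, so K = N + (0, 11.5) = (-30.400, 11.500). On A1, N sits at bearing -90° from K; a 114° counterclockwise sweep puts F at bearing 24°, so F = K + 11.5·(cos 24°, sin 24°) = (-19.894, 16.177). Tangency of A1 to FR means the radius KF is perpendicular to FR, so FR runs along (−sin 24°, cos 24°); with |FR| = 32.6, R = (-33.154, 45.959). Then cos ∠RFN = FR·FN / (|FR||FN|), giving 123.00°.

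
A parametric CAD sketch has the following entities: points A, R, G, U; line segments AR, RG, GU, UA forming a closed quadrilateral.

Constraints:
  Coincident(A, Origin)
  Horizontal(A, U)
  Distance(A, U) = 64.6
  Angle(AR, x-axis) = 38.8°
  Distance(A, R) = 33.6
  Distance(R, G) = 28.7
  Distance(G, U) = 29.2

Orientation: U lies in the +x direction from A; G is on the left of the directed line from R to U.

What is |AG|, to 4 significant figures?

60.68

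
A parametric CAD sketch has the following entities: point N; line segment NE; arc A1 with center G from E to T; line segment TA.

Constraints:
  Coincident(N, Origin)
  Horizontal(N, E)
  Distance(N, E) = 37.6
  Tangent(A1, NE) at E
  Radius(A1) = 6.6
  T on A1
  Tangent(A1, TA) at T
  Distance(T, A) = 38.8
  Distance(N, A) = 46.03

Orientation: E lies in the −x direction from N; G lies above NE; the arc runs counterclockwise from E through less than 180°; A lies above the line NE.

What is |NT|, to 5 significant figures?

31.644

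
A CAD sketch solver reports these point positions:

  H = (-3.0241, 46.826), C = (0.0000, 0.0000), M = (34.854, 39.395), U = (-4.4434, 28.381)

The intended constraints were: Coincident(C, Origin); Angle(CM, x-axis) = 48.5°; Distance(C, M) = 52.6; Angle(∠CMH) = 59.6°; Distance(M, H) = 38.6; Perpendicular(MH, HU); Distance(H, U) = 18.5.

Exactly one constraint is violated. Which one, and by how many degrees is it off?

Perpendicular(MH, HU) — off by 6.70°.

C = (0.00, 0.00) ✓; CM at 48.50° ✓; |CM| = 52.60 ✓; ∠CMH = 59.60° ✓; |MH| = 38.60 ✓; ∠(MH, HU) = 96.70° ✗; |HU| = 18.50 ✓.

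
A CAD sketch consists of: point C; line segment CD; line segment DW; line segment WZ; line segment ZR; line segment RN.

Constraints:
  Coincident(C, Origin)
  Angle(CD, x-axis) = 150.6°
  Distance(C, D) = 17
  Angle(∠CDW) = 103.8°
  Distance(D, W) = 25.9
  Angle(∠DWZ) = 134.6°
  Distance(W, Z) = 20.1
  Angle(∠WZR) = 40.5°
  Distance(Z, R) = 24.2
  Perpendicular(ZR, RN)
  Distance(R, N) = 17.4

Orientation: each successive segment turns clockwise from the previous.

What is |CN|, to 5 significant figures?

30.437

C is at the origin; CD runs at 150.6° with length 17.0, so D = (-14.811, 8.3454). ∠CDW = 103.8° gives DW at 74.400° from the x-axis; with |DW| = 25.9, W = (-7.8456, 33.291). ∠DWZ = 134.6° gives WZ at 29.000° from the x-axis; with |WZ| = 20.1, Z = (9.7342, 43.036). ∠WZR = 40.5° gives ZR at -110.50° from the x-axis; with |ZR| = 24.2, R = (1.2592, 20.368). The perpendicularity gives RN at right angles to ZR, so RN runs at 159.50°; with |RN| = 17.4, N = (-15.039, 26.462). Then |CN| = |N − C| = 30.437.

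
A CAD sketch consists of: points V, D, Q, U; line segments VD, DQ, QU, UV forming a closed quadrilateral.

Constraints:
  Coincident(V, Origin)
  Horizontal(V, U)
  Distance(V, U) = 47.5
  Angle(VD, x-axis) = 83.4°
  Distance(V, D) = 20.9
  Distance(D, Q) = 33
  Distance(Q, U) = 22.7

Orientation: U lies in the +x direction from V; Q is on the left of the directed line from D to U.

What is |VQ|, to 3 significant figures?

40.2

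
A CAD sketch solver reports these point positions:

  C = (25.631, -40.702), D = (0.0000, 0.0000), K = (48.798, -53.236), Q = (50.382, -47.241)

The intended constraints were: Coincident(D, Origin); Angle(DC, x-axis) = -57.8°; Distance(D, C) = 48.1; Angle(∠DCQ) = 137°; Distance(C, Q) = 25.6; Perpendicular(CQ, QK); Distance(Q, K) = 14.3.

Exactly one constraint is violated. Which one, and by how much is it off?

Distance(Q, K) = 14.3 — off by 8.10.

D = (0.00, 0.00) ✓; DC at -57.80° ✓; |DC| = 48.10 ✓; ∠DCQ = 137.0° ✓; |CQ| = 25.60 ✓; ∠(CQ, QK) = 90.00° ✓; |QK| = 6.201 ✗.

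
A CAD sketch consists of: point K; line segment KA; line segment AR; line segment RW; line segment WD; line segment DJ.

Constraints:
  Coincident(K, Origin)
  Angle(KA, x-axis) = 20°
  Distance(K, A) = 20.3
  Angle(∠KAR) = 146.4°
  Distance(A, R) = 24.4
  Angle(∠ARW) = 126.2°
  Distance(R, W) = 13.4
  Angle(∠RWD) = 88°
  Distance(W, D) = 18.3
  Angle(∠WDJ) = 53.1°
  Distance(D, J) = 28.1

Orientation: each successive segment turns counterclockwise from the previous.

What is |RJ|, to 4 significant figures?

9.130

K is at the origin; KA runs at 20.0° with length 20.3, so A = (19.08, 6.943). ∠KAR = 146.4° gives AR at 53.60° from the x-axis; with |AR| = 24.4, R = (33.56, 26.58). ∠ARW = 126.2° gives RW at 107.4° from the x-axis; with |RW| = 13.4, W = (29.55, 39.37). ∠RWD = 88.0° gives WD at -160.6° from the x-axis; with |WD| = 18.3, D = (12.29, 33.29). ∠WDJ = 53.1° gives DJ at -33.70° from the x-axis; with |DJ| = 28.1, J = (35.66, 17.70). Then |RJ| = |J − R| = 9.130.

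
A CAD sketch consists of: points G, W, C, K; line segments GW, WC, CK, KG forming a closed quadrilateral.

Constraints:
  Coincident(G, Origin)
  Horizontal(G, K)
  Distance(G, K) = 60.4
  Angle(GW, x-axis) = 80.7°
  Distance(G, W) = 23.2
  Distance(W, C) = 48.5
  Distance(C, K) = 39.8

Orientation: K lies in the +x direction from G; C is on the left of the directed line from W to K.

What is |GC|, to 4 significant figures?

62.79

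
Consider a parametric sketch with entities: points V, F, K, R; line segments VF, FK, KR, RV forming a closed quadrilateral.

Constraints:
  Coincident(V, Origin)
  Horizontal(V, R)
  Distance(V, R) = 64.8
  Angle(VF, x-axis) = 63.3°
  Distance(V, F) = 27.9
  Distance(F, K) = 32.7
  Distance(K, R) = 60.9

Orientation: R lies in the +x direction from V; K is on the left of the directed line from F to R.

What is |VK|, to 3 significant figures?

60.4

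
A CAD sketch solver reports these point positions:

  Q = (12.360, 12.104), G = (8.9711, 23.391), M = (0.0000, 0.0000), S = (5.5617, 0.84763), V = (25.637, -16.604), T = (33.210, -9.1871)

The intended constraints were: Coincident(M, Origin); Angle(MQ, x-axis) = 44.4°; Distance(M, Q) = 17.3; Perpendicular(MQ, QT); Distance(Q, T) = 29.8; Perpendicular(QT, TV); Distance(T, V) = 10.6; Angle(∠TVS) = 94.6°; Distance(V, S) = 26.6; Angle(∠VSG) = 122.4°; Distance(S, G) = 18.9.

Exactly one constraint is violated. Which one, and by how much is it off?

Distance(S, G) = 18.9 — off by 3.90.

M = (0.00, 0.00) ✓; MQ at 44.40° ✓; |MQ| = 17.30 ✓; ∠(MQ, QT) = 90.00° ✓; |QT| = 29.80 ✓; ∠(QT, TV) = 90.00° ✓; |TV| = 10.60 ✓; ∠TVS = 94.60° ✓; |VS| = 26.60 ✓; ∠VSG = 122.4° ✓; |SG| = 22.80 ✗.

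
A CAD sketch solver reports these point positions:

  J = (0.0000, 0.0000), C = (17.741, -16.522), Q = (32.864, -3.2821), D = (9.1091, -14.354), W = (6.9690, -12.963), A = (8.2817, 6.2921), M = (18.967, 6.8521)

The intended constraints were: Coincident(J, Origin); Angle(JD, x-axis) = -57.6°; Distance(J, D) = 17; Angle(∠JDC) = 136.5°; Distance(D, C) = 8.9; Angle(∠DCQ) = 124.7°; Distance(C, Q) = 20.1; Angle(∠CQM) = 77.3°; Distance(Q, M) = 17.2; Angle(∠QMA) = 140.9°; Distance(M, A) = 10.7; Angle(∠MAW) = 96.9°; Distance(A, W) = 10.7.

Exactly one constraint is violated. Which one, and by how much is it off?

Distance(A, W) = 10.7 — off by 8.60.

J = (0.00, 0.00) ✓; JD at -57.60° ✓; |JD| = 17.00 ✓; ∠JDC = 136.5° ✓; |DC| = 8.900 ✓; ∠DCQ = 124.7° ✓; |CQ| = 20.10 ✓; ∠CQM = 77.30° ✓; |QM| = 17.20 ✓; ∠QMA = 140.9° ✓; |MA| = 10.70 ✓; ∠MAW = 96.90° ✓; |AW| = 19.30 ✗.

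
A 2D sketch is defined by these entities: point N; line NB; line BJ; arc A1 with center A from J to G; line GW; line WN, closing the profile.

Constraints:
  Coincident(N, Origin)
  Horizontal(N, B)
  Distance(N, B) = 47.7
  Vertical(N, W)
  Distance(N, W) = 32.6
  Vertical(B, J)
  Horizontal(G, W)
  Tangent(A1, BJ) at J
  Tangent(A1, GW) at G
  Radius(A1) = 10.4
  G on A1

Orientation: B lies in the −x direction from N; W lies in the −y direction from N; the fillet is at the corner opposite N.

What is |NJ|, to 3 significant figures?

52.6

The virtual corner opposite N is at (-47.7, -32.6). Since A1 is tangent to BJ there, AJ ⟂ BJ and A1 meets GW tangentially, so AG is at right angles to GW, with radius 10.4, so the center A sits 10.4 in from both sides at A = (-37.3, -22.2). That places the tangent points at J = (-47.7, -22.2) on BJ and G = (-37.3, -32.6) on GW. Then |NJ| = |J − N| = 52.6.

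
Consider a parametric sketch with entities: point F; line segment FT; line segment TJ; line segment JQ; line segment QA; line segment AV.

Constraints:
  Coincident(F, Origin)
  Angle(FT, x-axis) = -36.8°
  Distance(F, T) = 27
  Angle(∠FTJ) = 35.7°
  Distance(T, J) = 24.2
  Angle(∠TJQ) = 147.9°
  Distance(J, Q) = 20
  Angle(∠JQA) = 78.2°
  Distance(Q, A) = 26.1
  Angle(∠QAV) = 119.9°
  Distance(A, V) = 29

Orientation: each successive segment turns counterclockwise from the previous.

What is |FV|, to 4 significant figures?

27.83

F is at the origin; FT runs at -36.8° with length 27.0, so T = (21.62, -16.17). ∠FTJ = 35.7° gives TJ at 107.5° from the x-axis; with |TJ| = 24.2, J = (14.34, 6.906). ∠TJQ = 147.9° gives JQ at 139.6° from the x-axis; with |JQ| = 20.0, Q = (-0.8881, 19.87). ∠JQA = 78.2° gives QA at -118.6° from the x-axis; with |QA| = 26.1, A = (-13.38, -3.047). ∠QAV = 119.9° gives AV at -58.50° from the x-axis; with |AV| = 29.0, V = (1.771, -27.77). Then |FV| = |V − F| = 27.83.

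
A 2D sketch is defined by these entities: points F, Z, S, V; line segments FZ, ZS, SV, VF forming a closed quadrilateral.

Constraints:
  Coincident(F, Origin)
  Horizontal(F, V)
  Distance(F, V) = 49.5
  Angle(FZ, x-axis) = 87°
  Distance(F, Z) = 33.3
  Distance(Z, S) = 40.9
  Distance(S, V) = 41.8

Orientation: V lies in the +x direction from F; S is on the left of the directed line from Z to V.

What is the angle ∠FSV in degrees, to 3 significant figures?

56.0°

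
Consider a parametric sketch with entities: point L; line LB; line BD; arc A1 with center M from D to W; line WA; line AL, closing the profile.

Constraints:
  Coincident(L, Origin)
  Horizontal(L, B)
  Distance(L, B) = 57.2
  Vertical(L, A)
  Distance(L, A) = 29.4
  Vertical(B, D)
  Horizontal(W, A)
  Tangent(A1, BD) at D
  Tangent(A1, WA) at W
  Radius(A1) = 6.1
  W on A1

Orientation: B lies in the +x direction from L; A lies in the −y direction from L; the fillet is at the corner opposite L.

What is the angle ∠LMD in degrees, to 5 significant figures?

155.49°

The virtual corner opposite L is at (57.200, -29.400). Tangency of A1 to BD means the radius MD is perpendicular to BD and tangency of A1 to WA means the radius MW is perpendicular to WA, with radius 6.1, so the center M sits 6.1 in from both sides at M = (51.100, -23.300). That places the tangent points at D = (57.200, -23.300) on BD and W = (51.100, -29.400) on WA. Then cos ∠LMD = ML·MD / (|ML||MD|), giving 155.49°.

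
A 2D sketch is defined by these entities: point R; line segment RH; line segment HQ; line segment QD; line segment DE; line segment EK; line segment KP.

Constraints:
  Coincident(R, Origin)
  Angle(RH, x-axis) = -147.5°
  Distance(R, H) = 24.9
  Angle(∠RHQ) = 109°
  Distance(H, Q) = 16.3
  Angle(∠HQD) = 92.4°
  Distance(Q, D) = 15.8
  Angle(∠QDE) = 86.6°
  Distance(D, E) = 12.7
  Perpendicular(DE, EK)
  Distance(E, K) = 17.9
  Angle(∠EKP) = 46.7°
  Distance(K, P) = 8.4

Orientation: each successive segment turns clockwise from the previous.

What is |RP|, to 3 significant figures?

27.4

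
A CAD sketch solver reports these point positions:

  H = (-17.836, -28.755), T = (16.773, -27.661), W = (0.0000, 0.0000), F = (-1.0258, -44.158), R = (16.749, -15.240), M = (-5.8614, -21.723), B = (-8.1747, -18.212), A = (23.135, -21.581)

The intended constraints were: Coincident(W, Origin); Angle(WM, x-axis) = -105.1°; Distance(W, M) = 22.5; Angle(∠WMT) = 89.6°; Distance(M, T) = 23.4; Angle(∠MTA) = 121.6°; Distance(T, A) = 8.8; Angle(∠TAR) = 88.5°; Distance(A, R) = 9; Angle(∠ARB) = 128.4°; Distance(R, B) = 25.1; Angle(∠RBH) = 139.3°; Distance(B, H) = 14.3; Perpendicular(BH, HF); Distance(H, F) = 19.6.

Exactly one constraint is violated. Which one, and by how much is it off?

Distance(H, F) = 19.6 — off by 3.20.

W = (0.00, 0.00) ✓; WM at -105.1° ✓; |WM| = 22.50 ✓; ∠WMT = 89.60° ✓; |MT| = 23.40 ✓; ∠MTA = 121.6° ✓; |TA| = 8.800 ✓; ∠TAR = 88.50° ✓; |AR| = 8.999 ✓; ∠ARB = 128.4° ✓; |RB| = 25.10 ✓; ∠RBH = 139.3° ✓; |BH| = 14.30 ✓; ∠(BH, HF) = 90.00° ✓; |HF| = 22.80 ✗.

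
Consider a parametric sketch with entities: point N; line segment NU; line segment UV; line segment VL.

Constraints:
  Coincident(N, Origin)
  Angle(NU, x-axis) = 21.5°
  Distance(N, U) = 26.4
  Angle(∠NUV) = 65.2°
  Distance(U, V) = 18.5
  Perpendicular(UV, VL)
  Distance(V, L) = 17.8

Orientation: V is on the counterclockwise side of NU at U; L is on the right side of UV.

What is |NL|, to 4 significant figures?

42.42

N is at the origin; NU runs at 21.5° with length 26.4, so U = 26.4·(cos 21.5°, sin 21.5°) = (24.56, 9.676). ∠NUV = 65.2°, so UV runs at 21.5° + (180° − 65.2°) = 136.3° from the x-axis; with |UV| = 18.5, V = U + 18.5·(cos 136.3°, sin 136.3°) = (11.19, 22.46). The perpendicularity gives VL at right angles to UV; with |VL| = 17.8 on the right of UV, L = V + 17.8·(0.6909, 0.7230) = (23.49, 35.33). Then |NL| = |L − N| = 42.42.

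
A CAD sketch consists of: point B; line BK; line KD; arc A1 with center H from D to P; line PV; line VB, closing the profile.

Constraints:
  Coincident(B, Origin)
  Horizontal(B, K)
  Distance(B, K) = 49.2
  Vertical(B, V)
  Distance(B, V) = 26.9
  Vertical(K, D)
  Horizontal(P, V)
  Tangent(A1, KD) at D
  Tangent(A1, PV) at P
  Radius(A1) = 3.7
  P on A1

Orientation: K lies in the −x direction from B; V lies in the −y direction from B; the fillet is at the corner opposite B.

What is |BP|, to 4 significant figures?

52.86

B is at the origin; B and K share the same y with |BK| = 49.2 and K on the −x side, so K = (-49.20, 0.000). B and V share the same x with |BV| = 26.9 and V on the −y side, so V = (0.000, -26.90). The virtual corner opposite B is at (-49.20, -26.90). Tangency of A1 to KD means the radius HD is perpendicular to KD and A1 meets PV tangentially, so HP is at right angles to PV, with radius 3.7, so the center H sits 3.7 in from both sides at H = (-45.50, -23.20). That places the tangent points at D = (-49.20, -23.20) on KD and P = (-45.50, -26.90) on PV. Then |BP| = |P − B| = 52.86.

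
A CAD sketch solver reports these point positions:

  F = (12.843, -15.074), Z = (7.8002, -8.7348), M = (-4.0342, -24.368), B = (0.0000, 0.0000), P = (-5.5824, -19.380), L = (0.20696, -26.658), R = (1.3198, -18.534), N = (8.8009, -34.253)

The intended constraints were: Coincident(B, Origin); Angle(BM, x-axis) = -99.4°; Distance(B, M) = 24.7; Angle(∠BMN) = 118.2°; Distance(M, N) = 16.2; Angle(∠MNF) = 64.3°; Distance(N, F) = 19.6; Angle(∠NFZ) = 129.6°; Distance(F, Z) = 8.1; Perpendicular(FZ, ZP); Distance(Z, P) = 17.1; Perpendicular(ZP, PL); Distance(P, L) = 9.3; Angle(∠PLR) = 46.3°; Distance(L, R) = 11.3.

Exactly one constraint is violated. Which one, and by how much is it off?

Distance(L, R) = 11.3 — off by 3.10.

B = (0.00, 0.00) ✓; BM at -99.40° ✓; |BM| = 24.70 ✓; ∠BMN = 118.2° ✓; |MN| = 16.20 ✓; ∠MNF = 64.30° ✓; |NF| = 19.60 ✓; ∠NFZ = 129.6° ✓; |FZ| = 8.100 ✓; ∠(FZ, ZP) = 90.00° ✓; |ZP| = 17.10 ✓; ∠(ZP, PL) = 90.00° ✓; |PL| = 9.300 ✓; ∠PLR = 46.30° ✓; |LR| = 8.200 ✗.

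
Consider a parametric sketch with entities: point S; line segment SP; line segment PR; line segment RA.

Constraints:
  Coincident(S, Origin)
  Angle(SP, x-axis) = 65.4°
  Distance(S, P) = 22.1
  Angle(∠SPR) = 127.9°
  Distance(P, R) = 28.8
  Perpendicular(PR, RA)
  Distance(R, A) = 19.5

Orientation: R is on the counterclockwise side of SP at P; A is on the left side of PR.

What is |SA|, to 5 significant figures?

42.426

S is at the origin; SP runs at 65.4° with length 22.1, so P = 22.1·(cos 65.4°, sin 65.4°) = (9.1998, 20.094). ∠SPR = 127.9°, so PR runs at 65.4° + (180° − 127.9°) = 117.50° from the x-axis; with |PR| = 28.8, R = P + 28.8·(cos 117.50°, sin 117.50°) = (-4.0986, 45.640). The perpendicularity gives RA at right angles to PR; with |RA| = 19.5 on the left of PR, A = R + 19.5·(-0.88701, -0.46175) = (-21.395, 36.636). Then |SA| = |A − S| = 42.426.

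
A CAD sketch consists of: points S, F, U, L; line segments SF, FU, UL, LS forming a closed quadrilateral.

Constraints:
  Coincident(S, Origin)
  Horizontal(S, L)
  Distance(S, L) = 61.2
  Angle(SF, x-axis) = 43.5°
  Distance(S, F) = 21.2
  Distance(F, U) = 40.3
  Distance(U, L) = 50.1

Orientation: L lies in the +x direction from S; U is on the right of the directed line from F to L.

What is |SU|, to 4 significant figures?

31.39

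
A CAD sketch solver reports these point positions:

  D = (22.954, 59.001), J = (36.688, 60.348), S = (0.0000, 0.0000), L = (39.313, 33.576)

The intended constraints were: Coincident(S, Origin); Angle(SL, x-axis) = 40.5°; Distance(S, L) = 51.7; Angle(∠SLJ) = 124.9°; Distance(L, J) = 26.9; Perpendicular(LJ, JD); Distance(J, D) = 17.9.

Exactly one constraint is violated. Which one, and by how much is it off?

Distance(J, D) = 17.9 — off by 4.10.

S = (0.00, 0.00) ✓; SL at 40.50° ✓; |SL| = 51.70 ✓; ∠SLJ = 124.9° ✓; |LJ| = 26.90 ✓; ∠(LJ, JD) = 90.00° ✓; |JD| = 13.80 ✗.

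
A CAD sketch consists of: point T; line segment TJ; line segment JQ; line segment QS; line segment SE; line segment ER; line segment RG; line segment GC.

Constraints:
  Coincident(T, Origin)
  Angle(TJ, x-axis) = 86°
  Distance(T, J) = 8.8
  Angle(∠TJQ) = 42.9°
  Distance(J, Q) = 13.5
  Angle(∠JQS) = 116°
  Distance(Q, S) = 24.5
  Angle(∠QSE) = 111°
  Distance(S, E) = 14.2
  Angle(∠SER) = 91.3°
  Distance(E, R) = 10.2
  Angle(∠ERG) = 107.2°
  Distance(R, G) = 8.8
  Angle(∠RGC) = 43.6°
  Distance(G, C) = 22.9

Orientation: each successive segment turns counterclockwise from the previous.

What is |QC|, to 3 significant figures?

39.5

T is at the origin; TJ runs at 86.0° with length 8.8, so J = (0.614, 8.78). ∠TJQ = 42.9° gives JQ at -137° from the x-axis; with |JQ| = 13.5, Q = (-9.24, -0.446). ∠JQS = 116.0° gives QS at -72.9° from the x-axis; with |QS| = 24.5, S = (-2.04, -23.9). ∠QSE = 111.0° gives SE at -3.90° from the x-axis; with |SE| = 14.2, E = (12.1, -24.8). ∠SER = 91.3° gives ER at 84.8° from the x-axis; with |ER| = 10.2, R = (13.1, -14.7). ∠ERG = 107.2° gives RG at 158° from the x-axis; with |RG| = 8.8, G = (4.92, -11.3). ∠RGC = 43.6° gives GC at -66.0° from the x-axis; with |GC| = 22.9, C = (14.2, -32.2). Then |QC| = |C − Q| = 39.5.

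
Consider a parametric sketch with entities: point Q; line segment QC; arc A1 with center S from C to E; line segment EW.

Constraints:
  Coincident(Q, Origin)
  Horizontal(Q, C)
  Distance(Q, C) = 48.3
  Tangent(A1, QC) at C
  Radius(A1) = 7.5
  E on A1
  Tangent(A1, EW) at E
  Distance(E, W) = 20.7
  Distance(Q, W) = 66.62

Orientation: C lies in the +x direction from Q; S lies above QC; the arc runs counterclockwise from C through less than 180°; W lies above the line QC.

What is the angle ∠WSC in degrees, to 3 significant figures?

142°

Checks: |SE| = 7.500 ✓; ∠(SE, EW) = 90.00° ✓; |EW| = 20.70 ✓; |QW| = 66.62 ✓.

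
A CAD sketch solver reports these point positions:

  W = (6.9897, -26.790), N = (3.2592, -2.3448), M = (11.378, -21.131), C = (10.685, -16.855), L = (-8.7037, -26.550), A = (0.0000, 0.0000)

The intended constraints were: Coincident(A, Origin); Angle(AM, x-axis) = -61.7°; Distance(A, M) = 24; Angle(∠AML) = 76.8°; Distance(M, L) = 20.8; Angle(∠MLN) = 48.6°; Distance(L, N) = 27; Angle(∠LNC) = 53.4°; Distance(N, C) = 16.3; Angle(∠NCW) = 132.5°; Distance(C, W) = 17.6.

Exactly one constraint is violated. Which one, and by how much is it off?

Distance(C, W) = 17.6 — off by 7.00.

A = (0.00, 0.00) ✓; AM at -61.70° ✓; |AM| = 24.00 ✓; ∠AML = 76.80° ✓; |ML| = 20.80 ✓; ∠MLN = 48.60° ✓; |LN| = 27.00 ✓; ∠LNC = 53.40° ✓; |NC| = 16.30 ✓; ∠NCW = 132.5° ✓; |CW| = 10.60 ✗.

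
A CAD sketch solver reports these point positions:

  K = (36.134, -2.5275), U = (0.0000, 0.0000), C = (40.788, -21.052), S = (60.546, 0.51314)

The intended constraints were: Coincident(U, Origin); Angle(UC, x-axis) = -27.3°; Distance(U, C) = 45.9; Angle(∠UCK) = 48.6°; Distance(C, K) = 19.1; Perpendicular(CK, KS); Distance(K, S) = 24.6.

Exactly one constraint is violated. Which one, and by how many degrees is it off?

Perpendicular(CK, KS) — off by 7.00°.

U = (0.00, 0.00) ✓; UC at -27.30° ✓; |UC| = 45.90 ✓; ∠UCK = 48.60° ✓; |CK| = 19.10 ✓; ∠(CK, KS) = 97.00° ✗; |KS| = 24.60 ✓.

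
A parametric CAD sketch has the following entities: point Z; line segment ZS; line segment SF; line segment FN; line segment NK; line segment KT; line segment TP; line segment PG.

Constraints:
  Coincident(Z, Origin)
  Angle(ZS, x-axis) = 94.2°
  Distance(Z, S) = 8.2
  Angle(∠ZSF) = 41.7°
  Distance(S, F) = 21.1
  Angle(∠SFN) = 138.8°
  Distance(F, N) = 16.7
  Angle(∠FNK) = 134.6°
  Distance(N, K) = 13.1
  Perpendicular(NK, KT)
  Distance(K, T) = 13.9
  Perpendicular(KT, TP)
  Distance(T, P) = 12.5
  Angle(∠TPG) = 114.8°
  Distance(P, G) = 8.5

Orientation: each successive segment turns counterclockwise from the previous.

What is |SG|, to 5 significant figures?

28.581

The perpendicularity gives TP at right angles to KT, so TP runs at 139.10°; with |TP| = 12.5, P = (-2.8133, -15.113). ∠TPG = 114.8° gives PG at -155.70° from the x-axis; with |PG| = 8.5, G = (-10.560, -18.611). Then |SG| = |G − S| = 28.581.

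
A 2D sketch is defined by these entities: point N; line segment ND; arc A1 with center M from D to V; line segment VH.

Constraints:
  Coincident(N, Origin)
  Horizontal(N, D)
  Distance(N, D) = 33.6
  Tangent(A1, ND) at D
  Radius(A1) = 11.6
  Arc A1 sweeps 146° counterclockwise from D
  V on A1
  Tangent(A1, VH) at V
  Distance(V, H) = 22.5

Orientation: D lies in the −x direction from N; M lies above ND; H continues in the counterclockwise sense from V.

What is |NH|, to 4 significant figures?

56.89

N is at the origin; N and D share the same y with |ND| = 33.6 and D on the −x side, so D = (-33.60, 0.000). The tangent condition forces MD to be normal to ND, so M = D + (0, 11.6) = (-33.60, 11.60). On A1, D sits at bearing -90° from M; a 146° counterclockwise sweep puts V at bearing 56°, so V = M + 11.6·(cos 56°, sin 56°) = (-27.11, 21.22). A1 meets VH tangentially, so MV is at right angles to VH, so VH runs along (−sin 56°, cos 56°); with |VH| = 22.5, H = (-45.77, 33.80). Then |NH| = |H − N| = 56.89.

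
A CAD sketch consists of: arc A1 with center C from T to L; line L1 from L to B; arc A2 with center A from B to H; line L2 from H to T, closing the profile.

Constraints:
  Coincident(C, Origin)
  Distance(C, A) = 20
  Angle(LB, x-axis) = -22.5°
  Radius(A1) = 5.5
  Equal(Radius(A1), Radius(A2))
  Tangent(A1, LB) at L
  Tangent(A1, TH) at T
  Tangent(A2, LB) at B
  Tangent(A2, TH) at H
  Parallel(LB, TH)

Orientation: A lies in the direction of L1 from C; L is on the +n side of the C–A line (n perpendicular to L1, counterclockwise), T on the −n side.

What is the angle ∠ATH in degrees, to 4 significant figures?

15.38°

The slot axis is L1's direction at -22.5°, so u = (cos -22.5°, sin -22.5°) = (0.9239, -0.3827) and n = (−sin -22.5°, cos -22.5°) = (0.3827, 0.9239). C is at the origin and A lies 20.0 along u from C, so A = 20.0·u = (18.48, -7.654). Tangency of A1 to both parallel lines with radius 5.5 puts L and T at C ± 5.5·n: L = (2.105, 5.081), T = (-2.105, -5.081). Equal radii place B and H the same way about A: B = A + 5.5·n = (20.58, -2.572), H = A − 5.5·n = (16.37, -12.74). Then cos ∠ATH = TA·TH / (|TA||TH|), giving 15.38°.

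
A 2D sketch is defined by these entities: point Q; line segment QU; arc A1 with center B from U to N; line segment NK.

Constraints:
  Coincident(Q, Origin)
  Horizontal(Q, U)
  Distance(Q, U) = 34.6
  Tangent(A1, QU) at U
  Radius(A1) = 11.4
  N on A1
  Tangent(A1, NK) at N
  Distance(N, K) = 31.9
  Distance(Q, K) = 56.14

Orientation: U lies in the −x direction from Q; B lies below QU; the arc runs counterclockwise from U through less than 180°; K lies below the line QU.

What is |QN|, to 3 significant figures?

47.8

Q is at the origin; Q and U share the same y with |QU| = 34.6 and U on the −x side, so U = (-34.6, 0.00). A1 meets QU tangentially, so BU is at right angles to QU, so B = U + (0, -11.4) = (-34.6, -11.4). Since BN ⟂ NK (tangency), |BK| = √(11.4² + 31.9²) = 33.9 regardless of where N sits on A1. So K lies on both circle(Q, 56.14) and circle(B, 33.9); the below-QU intersection is K = (-33.2, -45.2). N is the foot of the tangent from K: N = (-45.2, -15.7).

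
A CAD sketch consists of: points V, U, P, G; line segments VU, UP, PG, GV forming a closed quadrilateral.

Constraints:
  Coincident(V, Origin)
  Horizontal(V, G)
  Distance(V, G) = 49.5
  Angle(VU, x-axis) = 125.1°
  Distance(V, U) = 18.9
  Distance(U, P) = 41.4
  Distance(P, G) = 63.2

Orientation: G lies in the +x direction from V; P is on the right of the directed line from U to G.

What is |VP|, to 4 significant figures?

27.11

Checks: |UP| = 41.40 ✓; |PG| = 63.20 ✓.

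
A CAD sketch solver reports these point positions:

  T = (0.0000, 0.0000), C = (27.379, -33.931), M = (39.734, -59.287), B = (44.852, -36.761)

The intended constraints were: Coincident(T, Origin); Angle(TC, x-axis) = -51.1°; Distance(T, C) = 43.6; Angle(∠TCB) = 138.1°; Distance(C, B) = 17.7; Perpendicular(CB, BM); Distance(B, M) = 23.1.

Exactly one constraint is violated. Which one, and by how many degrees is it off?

Perpendicular(CB, BM) — off by 3.60°.

T = (0.00, 0.00) ✓; TC at -51.10° ✓; |TC| = 43.60 ✓; ∠TCB = 138.1° ✓; |CB| = 17.70 ✓; ∠(CB, BM) = 93.60° ✗; |BM| = 23.10 ✓.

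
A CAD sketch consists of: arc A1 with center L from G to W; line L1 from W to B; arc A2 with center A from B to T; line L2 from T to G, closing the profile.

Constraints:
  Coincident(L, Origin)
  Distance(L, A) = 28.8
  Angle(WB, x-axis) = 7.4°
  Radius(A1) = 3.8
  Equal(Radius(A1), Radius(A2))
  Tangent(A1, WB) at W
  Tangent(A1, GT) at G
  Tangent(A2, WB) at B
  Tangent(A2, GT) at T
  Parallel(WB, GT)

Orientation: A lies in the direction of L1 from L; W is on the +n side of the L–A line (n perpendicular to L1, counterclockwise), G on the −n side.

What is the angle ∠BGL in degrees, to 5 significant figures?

75.217°

The slot axis is L1's direction at 7.4°, so u = (cos 7.4°, sin 7.4°) = (0.99167, 0.12880) and n = (−sin 7.4°, cos 7.4°) = (-0.12880, 0.99167). L is at the origin and A lies 28.8 along u from L, so A = 28.8·u = (28.560, 3.7093). Tangency of A1 to both parallel lines with radius 3.8 puts W and G at L ± 3.8·n: W = (-0.48942, 3.7684), G = (0.48942, -3.7684). Equal radii place B and T the same way about A: B = A + 3.8·n = (28.071, 7.4777), T = A − 3.8·n = (29.050, -0.059037). Then cos ∠BGL = GB·GL / (|GB||GL|), giving 75.217°.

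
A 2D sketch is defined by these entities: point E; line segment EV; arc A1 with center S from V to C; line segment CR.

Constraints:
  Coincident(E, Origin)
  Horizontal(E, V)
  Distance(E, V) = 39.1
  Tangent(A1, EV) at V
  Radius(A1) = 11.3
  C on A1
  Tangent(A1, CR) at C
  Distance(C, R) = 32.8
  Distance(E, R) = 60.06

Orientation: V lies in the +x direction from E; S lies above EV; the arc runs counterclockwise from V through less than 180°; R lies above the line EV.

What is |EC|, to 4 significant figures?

51.98

Checks: E = (0.00, 0.00) ✓; |SV| = 11.30 ✓; |SC| = 11.30 ✓; ∠(SC, CR) = 90.00° ✓; |CR| = 32.80 ✓; |ER| = 60.06 ✓.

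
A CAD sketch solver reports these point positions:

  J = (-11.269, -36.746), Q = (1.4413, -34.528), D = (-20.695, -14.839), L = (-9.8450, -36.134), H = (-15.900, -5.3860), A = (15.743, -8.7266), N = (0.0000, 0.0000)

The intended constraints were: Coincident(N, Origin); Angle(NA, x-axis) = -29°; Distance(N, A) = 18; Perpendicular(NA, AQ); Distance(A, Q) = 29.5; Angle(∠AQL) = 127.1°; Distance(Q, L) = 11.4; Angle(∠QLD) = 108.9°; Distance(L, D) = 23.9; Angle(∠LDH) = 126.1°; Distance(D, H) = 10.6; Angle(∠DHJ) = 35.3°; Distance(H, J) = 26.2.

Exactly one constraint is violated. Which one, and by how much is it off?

Distance(H, J) = 26.2 — off by 5.50.

N = (0.00, 0.00) ✓; NA at -29.00° ✓; |NA| = 18.00 ✓; ∠(NA, AQ) = 90.00° ✓; |AQ| = 29.50 ✓; ∠AQL = 127.1° ✓; |QL| = 11.40 ✓; ∠QLD = 108.9° ✓; |LD| = 23.90 ✓; ∠LDH = 126.1° ✓; |DH| = 10.60 ✓; ∠DHJ = 35.30° ✓; |HJ| = 31.70 ✗.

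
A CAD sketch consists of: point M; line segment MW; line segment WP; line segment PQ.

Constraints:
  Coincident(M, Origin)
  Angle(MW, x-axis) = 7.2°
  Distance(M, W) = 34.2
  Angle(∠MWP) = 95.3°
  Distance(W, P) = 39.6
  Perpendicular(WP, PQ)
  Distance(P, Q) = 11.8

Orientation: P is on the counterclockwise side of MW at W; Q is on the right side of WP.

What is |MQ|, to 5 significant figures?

62.697

M is at the origin; MW runs at 7.2° with length 34.2, so W = 34.2·(cos 7.2°, sin 7.2°) = (33.930, 4.2864). ∠MWP = 95.3°, so WP runs at 7.2° + (180° − 95.3°) = 91.900° from the x-axis; with |WP| = 39.6, P = W + 39.6·(cos 91.900°, sin 91.900°) = (32.617, 43.865). WP ⟂ PQ; with |PQ| = 11.8 on the right of WP, Q = P + 11.8·(0.99945, 0.033155) = (44.411, 44.256). Then |MQ| = |Q − M| = 62.697.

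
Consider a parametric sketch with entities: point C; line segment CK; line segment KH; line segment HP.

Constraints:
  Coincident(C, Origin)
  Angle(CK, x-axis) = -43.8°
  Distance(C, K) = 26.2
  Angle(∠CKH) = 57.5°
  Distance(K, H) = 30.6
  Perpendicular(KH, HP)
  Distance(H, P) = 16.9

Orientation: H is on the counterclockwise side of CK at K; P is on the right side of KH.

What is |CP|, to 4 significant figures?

42.35

C is at the origin; CK runs at -43.8° with length 26.2, so K = 26.2·(cos -43.8°, sin -43.8°) = (18.91, -18.13). ∠CKH = 57.5°, so KH runs at -43.8° + (180° − 57.5°) = 78.70° from the x-axis; with |KH| = 30.6, H = K + 30.6·(cos 78.70°, sin 78.70°) = (24.91, 11.87). The perpendicularity gives HP at right angles to KH; with |HP| = 16.9 on the right of KH, P = H + 16.9·(0.9806, -0.1959) = (41.48, 8.561). Then |CP| = |P − C| = 42.35.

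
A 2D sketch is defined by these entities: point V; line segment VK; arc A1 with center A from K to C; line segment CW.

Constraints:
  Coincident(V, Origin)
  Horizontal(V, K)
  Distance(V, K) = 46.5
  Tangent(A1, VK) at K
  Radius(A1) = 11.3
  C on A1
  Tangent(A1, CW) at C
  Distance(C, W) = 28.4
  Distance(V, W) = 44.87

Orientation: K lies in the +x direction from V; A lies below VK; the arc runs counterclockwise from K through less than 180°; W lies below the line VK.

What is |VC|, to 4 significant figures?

36.57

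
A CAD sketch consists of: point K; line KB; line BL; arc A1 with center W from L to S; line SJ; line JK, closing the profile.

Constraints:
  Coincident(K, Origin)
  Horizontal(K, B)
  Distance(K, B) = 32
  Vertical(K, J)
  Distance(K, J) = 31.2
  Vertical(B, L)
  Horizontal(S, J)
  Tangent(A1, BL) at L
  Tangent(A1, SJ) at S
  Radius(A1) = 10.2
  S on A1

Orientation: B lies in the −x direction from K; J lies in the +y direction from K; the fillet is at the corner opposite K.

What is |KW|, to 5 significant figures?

30.269

K is at the origin; K and B share the same y with |KB| = 32.0 and B on the −x side, so B = (-32.000, 0.0000). K and J share the same x with |KJ| = 31.2 and J on the +y side, so J = (0.0000, 31.200). The virtual corner opposite K is at (-32.000, 31.200). A1 meets BL tangentially, so WL is at right angles to BL and since A1 is tangent to SJ there, WS ⟂ SJ, with radius 10.2, so the center W sits 10.2 in from both sides at W = (-21.800, 21.000). Then |KW| = |W − K| = 30.269.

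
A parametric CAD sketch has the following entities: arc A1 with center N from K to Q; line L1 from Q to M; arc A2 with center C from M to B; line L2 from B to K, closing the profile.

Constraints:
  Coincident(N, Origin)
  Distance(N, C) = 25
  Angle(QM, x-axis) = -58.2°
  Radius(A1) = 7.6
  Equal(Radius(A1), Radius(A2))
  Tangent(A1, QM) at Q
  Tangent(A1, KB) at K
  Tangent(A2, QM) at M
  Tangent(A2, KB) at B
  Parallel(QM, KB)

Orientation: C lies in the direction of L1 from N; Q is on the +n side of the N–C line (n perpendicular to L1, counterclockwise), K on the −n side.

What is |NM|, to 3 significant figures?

26.1

The slot axis is L1's direction at -58.2°, so u = (cos -58.2°, sin -58.2°) = (0.527, -0.850) and n = (−sin -58.2°, cos -58.2°) = (0.850, 0.527). N is at the origin and C lies 25.0 along u from N, so C = 25.0·u = (13.2, -21.2). Tangency of A1 to both parallel lines with radius 7.6 puts Q and K at N ± 7.6·n: Q = (6.46, 4.00), K = (-6.46, -4.00). Equal radii place M and B the same way about C: M = C + 7.6·n = (19.6, -17.2), B = C − 7.6·n = (6.71, -25.3). Then |NM| = |M − N| = 26.1.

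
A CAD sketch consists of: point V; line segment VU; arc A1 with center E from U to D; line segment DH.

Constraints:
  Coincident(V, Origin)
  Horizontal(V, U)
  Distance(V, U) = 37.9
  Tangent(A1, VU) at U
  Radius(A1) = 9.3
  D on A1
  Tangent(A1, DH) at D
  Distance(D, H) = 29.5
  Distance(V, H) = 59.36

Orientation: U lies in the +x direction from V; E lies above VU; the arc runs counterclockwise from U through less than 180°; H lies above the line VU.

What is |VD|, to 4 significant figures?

48.25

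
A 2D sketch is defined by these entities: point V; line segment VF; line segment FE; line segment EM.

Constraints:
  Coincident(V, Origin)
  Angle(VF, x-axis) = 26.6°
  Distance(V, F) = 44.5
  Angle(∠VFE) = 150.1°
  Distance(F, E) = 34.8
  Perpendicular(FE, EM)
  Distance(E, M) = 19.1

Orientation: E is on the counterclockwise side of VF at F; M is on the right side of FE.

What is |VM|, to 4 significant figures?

84.19

V is at the origin; VF runs at 26.6° with length 44.5, so F = 44.5·(cos 26.6°, sin 26.6°) = (39.79, 19.93). ∠VFE = 150.1°, so FE runs at 26.6° + (180° − 150.1°) = 56.50° from the x-axis; with |FE| = 34.8, E = F + 34.8·(cos 56.50°, sin 56.50°) = (59.00, 48.94). FE ⟂ EM; with |EM| = 19.1 on the right of FE, M = E + 19.1·(0.8339, -0.5519) = (74.92, 38.40). Then |VM| = |M − V| = 84.19.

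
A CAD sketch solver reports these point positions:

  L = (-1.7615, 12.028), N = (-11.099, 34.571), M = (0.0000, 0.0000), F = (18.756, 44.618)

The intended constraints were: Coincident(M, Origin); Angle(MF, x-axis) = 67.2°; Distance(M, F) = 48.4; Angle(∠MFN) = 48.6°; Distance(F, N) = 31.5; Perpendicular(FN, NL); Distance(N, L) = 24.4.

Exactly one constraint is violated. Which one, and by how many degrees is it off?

Perpendicular(FN, NL) — off by 3.90°.

M = (0.00, 0.00) ✓; MF at 67.20° ✓; |MF| = 48.40 ✓; ∠MFN = 48.60° ✓; |FN| = 31.50 ✓; ∠(FN, NL) = 93.90° ✗; |NL| = 24.40 ✓.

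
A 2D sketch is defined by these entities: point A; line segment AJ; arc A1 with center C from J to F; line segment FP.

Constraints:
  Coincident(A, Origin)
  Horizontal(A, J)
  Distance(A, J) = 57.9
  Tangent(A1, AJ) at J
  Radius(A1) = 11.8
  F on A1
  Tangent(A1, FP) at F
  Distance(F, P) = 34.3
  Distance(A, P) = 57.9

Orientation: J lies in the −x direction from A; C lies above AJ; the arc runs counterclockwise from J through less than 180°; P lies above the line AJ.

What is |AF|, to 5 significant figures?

47.292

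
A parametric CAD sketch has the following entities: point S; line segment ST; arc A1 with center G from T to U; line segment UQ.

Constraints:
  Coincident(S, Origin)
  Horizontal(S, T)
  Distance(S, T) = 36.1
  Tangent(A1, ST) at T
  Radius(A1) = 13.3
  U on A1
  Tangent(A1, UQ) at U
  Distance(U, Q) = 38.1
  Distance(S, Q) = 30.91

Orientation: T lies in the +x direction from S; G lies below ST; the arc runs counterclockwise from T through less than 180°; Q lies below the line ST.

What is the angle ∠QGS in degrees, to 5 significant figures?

46.097°

S is at the origin; ST is horizontal with |ST| = 36.1 and T on the +x side, so T = (36.100, 0.0000). Since A1 is tangent to ST there, GT ⟂ ST, so G = T + (0, -13.3) = (36.100, -13.300). Since GU ⟂ UQ (tangency), |GQ| = √(13.3² + 38.1²) = 40.355 regardless of where U sits on A1. So Q lies on both circle(S, 30.91) and circle(G, 40.355); the below-ST intersection is Q = (-0.20996, -30.909). U is the foot of the tangent from Q: U = (26.677, -3.9144).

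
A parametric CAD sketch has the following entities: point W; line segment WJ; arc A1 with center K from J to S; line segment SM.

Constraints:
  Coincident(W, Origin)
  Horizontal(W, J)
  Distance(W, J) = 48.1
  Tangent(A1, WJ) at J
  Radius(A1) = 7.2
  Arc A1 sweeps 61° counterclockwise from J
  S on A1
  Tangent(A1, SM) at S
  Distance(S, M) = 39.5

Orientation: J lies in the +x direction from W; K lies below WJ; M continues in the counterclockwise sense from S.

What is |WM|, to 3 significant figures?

44.5

On A1, J sits at bearing 90° from K; a 61° counterclockwise sweep puts S at bearing 151°, so S = K + 7.2·(cos 151°, sin 151°) = (41.8, -3.71). Since A1 is tangent to SM there, KS ⟂ SM, so SM runs along (−sin 151°, cos 151°); with |SM| = 39.5, M = (22.7, -38.3). Then |WM| = |M − W| = 44.5.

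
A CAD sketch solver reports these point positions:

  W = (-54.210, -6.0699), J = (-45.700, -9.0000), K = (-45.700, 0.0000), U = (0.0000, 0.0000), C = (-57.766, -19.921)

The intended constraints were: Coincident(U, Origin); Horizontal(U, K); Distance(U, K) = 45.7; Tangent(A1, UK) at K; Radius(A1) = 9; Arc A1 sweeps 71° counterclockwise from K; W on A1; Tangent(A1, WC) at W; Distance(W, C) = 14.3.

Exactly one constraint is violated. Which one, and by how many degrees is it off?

Tangent(A1, WC) at W — off by 4.60°.

U = (0.00, 0.00) ✓; U.y = 0.00, K.y = 0.00 ✓; |UK| = 45.70 ✓; ∠(JK, KU) = 90.00° ✓; |JK| = 9.000 ✓; bearing(J→W) − bearing(J→K) = 71.00° ✓; |JW| = 9.000 ✓; ∠(JW, WC) = 85.40° ✗; |WC| = 14.30 ✓.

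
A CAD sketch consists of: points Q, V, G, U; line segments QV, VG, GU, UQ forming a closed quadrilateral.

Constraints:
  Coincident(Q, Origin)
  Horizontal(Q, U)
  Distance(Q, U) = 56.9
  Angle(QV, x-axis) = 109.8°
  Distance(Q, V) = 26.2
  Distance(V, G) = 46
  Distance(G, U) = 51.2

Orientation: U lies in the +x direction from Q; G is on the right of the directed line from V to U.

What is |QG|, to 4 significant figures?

19.88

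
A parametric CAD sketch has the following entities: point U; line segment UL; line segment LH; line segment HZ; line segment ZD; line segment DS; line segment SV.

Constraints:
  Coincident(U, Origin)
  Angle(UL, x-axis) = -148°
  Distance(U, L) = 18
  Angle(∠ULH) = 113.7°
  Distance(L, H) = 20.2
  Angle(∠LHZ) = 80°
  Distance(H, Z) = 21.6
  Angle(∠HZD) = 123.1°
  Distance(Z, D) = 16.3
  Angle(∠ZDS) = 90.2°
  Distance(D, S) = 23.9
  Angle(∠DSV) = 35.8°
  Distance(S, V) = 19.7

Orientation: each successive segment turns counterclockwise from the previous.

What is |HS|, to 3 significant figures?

28.8

U is at the origin; UL runs at -148.0° with length 18.0, so L = (-15.3, -9.54). ∠ULH = 113.7° gives LH at -81.7° from the x-axis; with |LH| = 20.2, H = (-12.3, -29.5). ∠LHZ = 80.0° gives HZ at 18.3° from the x-axis; with |HZ| = 21.6, Z = (8.16, -22.7). ∠HZD = 123.1° gives ZD at 75.2° from the x-axis; with |ZD| = 16.3, D = (12.3, -6.99). ∠ZDS = 90.2° gives DS at 165° from the x-axis; with |DS| = 23.9, S = (-10.8, -0.800). Then |HS| = |S − H| = 28.8.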